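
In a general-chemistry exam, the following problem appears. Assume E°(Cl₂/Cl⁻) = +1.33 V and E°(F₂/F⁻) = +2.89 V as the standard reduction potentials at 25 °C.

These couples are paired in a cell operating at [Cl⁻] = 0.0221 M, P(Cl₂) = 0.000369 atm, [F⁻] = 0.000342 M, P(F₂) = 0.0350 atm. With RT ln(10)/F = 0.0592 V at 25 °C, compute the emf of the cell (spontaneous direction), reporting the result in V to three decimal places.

+1.726 V

F₂/F⁻ is the cathode (higher E°), Cl₂/Cl⁻ the anode: E°cell = +2.89 − (+1.33) = +1.56 V, n = 2.
Overall: F₂(g) + 2 Cl⁻(aq) → 2 F⁻(aq) + Cl₂(g)
Q = [F⁻]^2·P(Cl₂) / (P(F₂)·[Cl⁻]^2); log Q = -5.598.
E = E° − (0.0592/n) log Q = +1.56 − (0.0592/2)(-5.598) = +1.726 V.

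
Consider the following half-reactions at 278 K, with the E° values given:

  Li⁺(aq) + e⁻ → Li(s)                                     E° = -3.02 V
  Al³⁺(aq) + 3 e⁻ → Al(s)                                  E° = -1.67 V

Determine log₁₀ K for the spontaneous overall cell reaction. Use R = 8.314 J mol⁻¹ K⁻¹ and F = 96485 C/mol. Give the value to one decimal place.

73.4

Cathode: Al³⁺/Al; anode: Li⁺/Li. E°cell = (-1.67) − (-3.02) = +1.35 V, with n = 3.
ΔG° = −nFE° = −RT ln K, so ln K = nFE°/(RT) = (3)(96485)(+1.35) / ((8.314)(278)) = 169.067.
log₁₀ K = 169.067 / ln 10 = 73.4.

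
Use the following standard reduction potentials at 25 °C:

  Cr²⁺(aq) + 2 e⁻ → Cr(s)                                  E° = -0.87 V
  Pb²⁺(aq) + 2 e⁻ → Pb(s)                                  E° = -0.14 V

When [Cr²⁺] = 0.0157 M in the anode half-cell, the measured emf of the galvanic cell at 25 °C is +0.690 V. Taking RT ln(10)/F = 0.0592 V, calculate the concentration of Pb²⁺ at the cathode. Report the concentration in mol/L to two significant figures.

0.00070 M

Pb²⁺/Pb is the cathode, Cr²⁺/Cr the anode: E°cell = +0.73 V, n = 2.
Overall reaction: Pb²⁺(aq) + Cr(s) → Pb(s) + Cr²⁺(aq); Q = [Cr²⁺]^1/[Pb²⁺]^1.
From E = E° − (0.0592/n) log Q: log Q = (E° − E)·n/0.0592 = (+0.73 − (+0.690))·2/0.0592 = 1.3514.
So 1·log[Pb²⁺] = 1·log(0.0157) − log Q = -1.8041 − (1.3514) = -3.1555; [Pb²⁺] = 10^(-3.1555) ≈ 0.00070 M.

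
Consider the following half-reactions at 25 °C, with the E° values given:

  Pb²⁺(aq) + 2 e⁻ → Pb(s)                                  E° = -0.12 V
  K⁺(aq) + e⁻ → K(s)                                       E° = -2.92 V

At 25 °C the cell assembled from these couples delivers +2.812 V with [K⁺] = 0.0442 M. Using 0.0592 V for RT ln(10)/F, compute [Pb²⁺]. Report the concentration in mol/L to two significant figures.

Pb²⁺/Pb is the cathode, K⁺/K the anode: E°cell = +2.80 V, n = 2.
Overall reaction: Pb²⁺(aq) + 2 K(s) → Pb(s) + 2 K⁺(aq); Q = [K⁺]^2/[Pb²⁺]^1.
From E = E° − (0.0592/n) log Q: log Q = (E° − E)·n/0.0592 = (+2.80 − (+2.812))·2/0.0592 = -0.4054.
So 1·log[Pb²⁺] = 2·log(0.0442) − log Q = -2.7092 − (-0.4054) = -2.3038; [Pb²⁺] = 10^(-2.3038) ≈ 0.0050 M.

0.0050 M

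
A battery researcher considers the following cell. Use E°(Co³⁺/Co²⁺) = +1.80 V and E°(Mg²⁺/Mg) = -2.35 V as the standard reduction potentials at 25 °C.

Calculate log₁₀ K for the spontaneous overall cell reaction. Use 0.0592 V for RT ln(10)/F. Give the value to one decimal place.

Cathode: Co³⁺/Co²⁺; anode: Mg²⁺/Mg. E°cell = +4.15 V, n = 2.
log K = nE°cell / 0.0592 = (2)(+4.15) / 0.0592 = 140.2.

140.2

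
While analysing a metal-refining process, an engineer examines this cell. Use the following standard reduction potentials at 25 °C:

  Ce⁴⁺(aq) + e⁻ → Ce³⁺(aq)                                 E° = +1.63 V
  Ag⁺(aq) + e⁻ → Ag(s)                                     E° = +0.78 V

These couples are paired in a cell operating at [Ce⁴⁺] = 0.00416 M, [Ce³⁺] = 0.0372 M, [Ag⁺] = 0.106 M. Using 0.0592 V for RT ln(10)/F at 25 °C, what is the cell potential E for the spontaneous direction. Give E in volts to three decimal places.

+0.851 V

Ce⁴⁺/Ce³⁺ is the cathode (higher E°), Ag⁺/Ag the anode: E°cell = +1.63 − (+0.78) = +0.85 V, n = 1.
Overall: Ce⁴⁺(aq) + Ag(s) → Ce³⁺(aq) + Ag⁺(aq)
Q = [Ce³⁺]·[Ag⁺] / ([Ce⁴⁺]); log Q = -0.023.
E = E° − (0.0592/n) log Q = +0.85 − (0.0592/1)(-0.023) = +0.851 V.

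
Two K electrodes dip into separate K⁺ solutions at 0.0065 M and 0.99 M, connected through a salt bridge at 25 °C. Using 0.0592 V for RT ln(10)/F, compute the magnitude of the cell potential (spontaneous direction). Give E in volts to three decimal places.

+0.129 V

For a concentration cell E°cell = 0. The 0.99 M side is the cathode (reduction is favoured where [K⁺] is higher).
With n = 1, E = −(0.0592/1) log([K⁺]ₐₙ/[K⁺]꜀ₐₜ) = −(0.0592/1) log(0.0065/0.99) = −(0.0592/1)(-2.183) = +0.129 V.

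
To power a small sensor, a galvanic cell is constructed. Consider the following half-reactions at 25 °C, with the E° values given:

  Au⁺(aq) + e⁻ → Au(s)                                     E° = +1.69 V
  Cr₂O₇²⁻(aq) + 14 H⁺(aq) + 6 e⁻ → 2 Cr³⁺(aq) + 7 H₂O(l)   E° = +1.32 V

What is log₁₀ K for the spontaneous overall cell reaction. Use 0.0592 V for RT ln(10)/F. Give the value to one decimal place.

37.5

Cathode: Au⁺/Au; anode: Cr₂O₇²⁻/Cr³⁺. E°cell = +0.37 V, n = 6.
log K = nE°cell / 0.0592 = (6)(+0.37) / 0.0592 = 37.5.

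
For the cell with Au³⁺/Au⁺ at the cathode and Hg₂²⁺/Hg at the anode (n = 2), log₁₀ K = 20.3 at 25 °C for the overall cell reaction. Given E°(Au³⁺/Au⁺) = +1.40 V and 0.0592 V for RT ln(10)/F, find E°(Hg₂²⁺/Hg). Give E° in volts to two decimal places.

+0.80 V

E°cell = (0.0592/n)·log K = (0.0592/2)(20.3) = +0.601 V.
Since Au³⁺/Au⁺ is the cathode and Hg₂²⁺/Hg the anode, E°cell = E°(Au³⁺/Au⁺) − E°(Hg₂²⁺/Hg).
So E°(Hg₂²⁺/Hg) = E°(Au³⁺/Au⁺) − E°cell = (+1.40) − (+0.601) = +0.80 V.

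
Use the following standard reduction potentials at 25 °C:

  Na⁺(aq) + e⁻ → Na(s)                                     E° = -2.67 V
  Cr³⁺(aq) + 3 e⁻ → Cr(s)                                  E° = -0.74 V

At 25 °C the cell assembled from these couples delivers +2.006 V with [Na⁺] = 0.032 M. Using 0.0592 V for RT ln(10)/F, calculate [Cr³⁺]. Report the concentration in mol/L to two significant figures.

Cr³⁺/Cr is the cathode, Na⁺/Na the anode: E°cell = +1.93 V, n = 3.
Overall reaction: Cr³⁺(aq) + 3 Na(s) → Cr(s) + 3 Na⁺(aq); Q = [Na⁺]^3/[Cr³⁺]^1.
From E = E° − (0.0592/n) log Q: log Q = (E° − E)·n/0.0592 = (+1.93 − (+2.006))·3/0.0592 = -3.8514.
So 1·log[Cr³⁺] = 3·log(0.032) − log Q = -4.4846 − (-3.8514) = -0.6332; [Cr³⁺] = 10^(-0.6332) ≈ 0.23 M.

0.23 M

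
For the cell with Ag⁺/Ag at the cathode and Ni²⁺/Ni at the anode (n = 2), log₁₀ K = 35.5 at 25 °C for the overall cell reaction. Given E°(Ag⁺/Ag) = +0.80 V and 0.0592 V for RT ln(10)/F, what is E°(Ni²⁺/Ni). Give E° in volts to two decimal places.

-0.25 V

E°cell = (0.0592/n)·log K = (0.0592/2)(35.5) = +1.051 V.
Since Ag⁺/Ag is the cathode and Ni²⁺/Ni the anode, E°cell = E°(Ag⁺/Ag) − E°(Ni²⁺/Ni).
So E°(Ni²⁺/Ni) = E°(Ag⁺/Ag) − E°cell = (+0.80) − (+1.051) = -0.25 V.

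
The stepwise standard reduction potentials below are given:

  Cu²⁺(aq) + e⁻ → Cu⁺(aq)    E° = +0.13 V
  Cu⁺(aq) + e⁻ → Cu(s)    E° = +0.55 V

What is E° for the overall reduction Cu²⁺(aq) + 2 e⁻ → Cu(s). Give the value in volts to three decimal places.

Since ΔG° = −nFE° is additive over sequential reductions, n₃E°₃ = n₁E°₁ + n₂E°₂.
E°₃ = (1×+0.13 + 1×+0.55) / 2 = (+0.680) / 2 = +0.340 V.

+0.340 V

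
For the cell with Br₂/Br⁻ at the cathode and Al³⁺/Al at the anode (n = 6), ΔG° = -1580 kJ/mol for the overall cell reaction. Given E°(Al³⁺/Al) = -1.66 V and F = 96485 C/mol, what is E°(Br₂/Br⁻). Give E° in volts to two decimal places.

+1.07 V

E°cell = −ΔG°/(nF) = −(-1580×10³)/((6)(96485)) = +2.729 V.
Since Br₂/Br⁻ is the cathode and Al³⁺/Al the anode, E°cell = E°(Br₂/Br⁻) − E°(Al³⁺/Al).
So E°(Br₂/Br⁻) = E°cell + E°(Al³⁺/Al) = +2.729 + (-1.66) = +1.07 V.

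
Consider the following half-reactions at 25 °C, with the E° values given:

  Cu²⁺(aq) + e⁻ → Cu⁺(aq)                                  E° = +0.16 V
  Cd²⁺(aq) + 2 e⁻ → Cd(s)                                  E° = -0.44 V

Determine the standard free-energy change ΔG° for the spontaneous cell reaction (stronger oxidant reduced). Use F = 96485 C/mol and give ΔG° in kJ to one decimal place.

-115.8 kJ

Cu²⁺/Cu⁺ (E° = +0.16 V) is the cathode; Cd²⁺/Cd (E° = -0.44 V) is the anode, so E°cell = +0.60 V.
Balancing electrons gives n = 2 (lcm of 1 and 2).
ΔG° = −nFE° = −(2)(96485)(+0.60) = -115,782 J = -115.8 kJ.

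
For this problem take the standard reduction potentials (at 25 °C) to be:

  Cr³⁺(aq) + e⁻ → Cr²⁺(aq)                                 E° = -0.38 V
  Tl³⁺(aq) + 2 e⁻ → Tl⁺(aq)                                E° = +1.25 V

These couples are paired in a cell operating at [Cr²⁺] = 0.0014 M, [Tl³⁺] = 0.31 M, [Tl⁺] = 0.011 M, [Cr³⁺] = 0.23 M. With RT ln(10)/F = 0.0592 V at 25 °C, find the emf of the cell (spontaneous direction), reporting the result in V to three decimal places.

Tl³⁺/Tl⁺ is the cathode (higher E°), Cr³⁺/Cr²⁺ the anode: E°cell = +1.25 − (-0.38) = +1.63 V, n = 2.
Overall: Tl³⁺(aq) + 2 Cr²⁺(aq) → Tl⁺(aq) + 2 Cr³⁺(aq)
Q = [Tl⁺]·[Cr³⁺]^2 / ([Tl³⁺]·[Cr²⁺]^2); log Q = 2.981.
E = E° − (0.0592/n) log Q = +1.63 − (0.0592/2)(2.981) = +1.542 V.

+1.542 V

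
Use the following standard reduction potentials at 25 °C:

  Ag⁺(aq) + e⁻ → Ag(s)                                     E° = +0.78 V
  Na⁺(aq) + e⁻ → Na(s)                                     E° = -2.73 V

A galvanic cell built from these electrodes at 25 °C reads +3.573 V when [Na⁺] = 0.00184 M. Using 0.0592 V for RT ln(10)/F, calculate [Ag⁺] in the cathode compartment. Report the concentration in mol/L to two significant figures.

0.021 M

Ag⁺/Ag is the cathode, Na⁺/Na the anode: E°cell = +3.51 V, n = 1.
Overall reaction: Ag⁺(aq) + Na(s) → Ag(s) + Na⁺(aq); Q = [Na⁺]^1/[Ag⁺]^1.
From E = E° − (0.0592/n) log Q: log Q = (E° − E)·n/0.0592 = (+3.51 − (+3.573))·1/0.0592 = -1.0642.
So 1·log[Ag⁺] = 1·log(0.00184) − log Q = -2.7352 − (-1.0642) = -1.6710; [Ag⁺] = 10^(-1.6710) ≈ 0.021 M.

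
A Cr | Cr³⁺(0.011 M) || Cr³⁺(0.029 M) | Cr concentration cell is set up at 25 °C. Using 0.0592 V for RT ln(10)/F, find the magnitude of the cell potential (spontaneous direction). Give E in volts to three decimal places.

+0.008 V

For a concentration cell E°cell = 0. The 0.029 M side is the cathode (reduction is favoured where [Cr³⁺] is higher).
With n = 3, E = −(0.0592/3) log([Cr³⁺]ₐₙ/[Cr³⁺]꜀ₐₜ) = −(0.0592/3) log(0.011/0.029) = −(0.0592/3)(-0.421) = +0.008 V.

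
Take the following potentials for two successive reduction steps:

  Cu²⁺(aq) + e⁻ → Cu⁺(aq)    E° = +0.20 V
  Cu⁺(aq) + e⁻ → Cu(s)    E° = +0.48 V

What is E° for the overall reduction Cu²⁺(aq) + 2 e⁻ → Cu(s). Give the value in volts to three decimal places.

+0.340 V

Since ΔG° = −nFE° is additive over sequential reductions, n₃E°₃ = n₁E°₁ + n₂E°₂.
E°₃ = (1×+0.20 + 1×+0.48) / 2 = (+0.680) / 2 = +0.340 V.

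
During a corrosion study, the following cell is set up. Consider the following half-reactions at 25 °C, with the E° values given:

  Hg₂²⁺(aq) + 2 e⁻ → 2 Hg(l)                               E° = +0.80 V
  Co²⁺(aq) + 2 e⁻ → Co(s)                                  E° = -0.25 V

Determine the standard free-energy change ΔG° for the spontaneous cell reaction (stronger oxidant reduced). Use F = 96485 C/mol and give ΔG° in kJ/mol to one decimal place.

-202.6 kJ/mol

Hg₂²⁺/Hg (E° = +0.80 V) is the cathode; Co²⁺/Co (E° = -0.25 V) is the anode, so E°cell = +1.05 V.
Balancing electrons gives n = 2 (lcm of 2 and 2).
ΔG° = −nFE° = −(2)(96485)(+1.05) = -202,618 J = -202.6 kJ/mol.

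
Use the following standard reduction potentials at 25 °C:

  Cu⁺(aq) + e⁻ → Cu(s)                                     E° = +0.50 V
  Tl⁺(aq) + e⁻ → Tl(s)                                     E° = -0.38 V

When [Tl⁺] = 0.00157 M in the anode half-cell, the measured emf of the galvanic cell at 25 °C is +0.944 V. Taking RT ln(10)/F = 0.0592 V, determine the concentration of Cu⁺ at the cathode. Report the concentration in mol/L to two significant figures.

0.019 M

Cu⁺/Cu is the cathode, Tl⁺/Tl the anode: E°cell = +0.88 V, n = 1.
Overall reaction: Cu⁺(aq) + Tl(s) → Cu(s) + Tl⁺(aq); Q = [Tl⁺]^1/[Cu⁺]^1.
From E = E° − (0.0592/n) log Q: log Q = (E° − E)·n/0.0592 = (+0.88 − (+0.944))·1/0.0592 = -1.0811.
So 1·log[Cu⁺] = 1·log(0.00157) − log Q = -2.8041 − (-1.0811) = -1.7230; [Cu⁺] = 10^(-1.7230) ≈ 0.019 M.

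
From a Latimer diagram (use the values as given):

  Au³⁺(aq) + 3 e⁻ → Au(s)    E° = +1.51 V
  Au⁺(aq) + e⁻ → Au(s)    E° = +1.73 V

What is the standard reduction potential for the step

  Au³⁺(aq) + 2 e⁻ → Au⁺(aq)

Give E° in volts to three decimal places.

Sequential free energies add, so n₃E°₃ = n₁E°₁ + n₂E°₂.
With n₃ = 3, and the known step contributing 1×(+1.73) V, the unknown satisfies 2·E° = 3×(+1.51) − 1×(+1.73) = +2.800.
E° = +2.800 / 2 = +1.400 V.

+1.400 V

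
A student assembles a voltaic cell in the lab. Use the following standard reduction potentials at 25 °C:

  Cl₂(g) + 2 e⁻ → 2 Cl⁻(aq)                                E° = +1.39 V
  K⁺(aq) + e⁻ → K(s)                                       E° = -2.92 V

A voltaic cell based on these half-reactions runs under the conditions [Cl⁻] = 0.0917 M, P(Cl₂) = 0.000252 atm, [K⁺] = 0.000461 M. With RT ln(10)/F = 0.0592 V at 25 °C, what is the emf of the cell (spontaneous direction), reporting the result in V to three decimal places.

+4.462 V

Cl₂/Cl⁻ is the cathode (higher E°), K⁺/K the anode: E°cell = +1.39 − (-2.92) = +4.31 V, n = 2.
Overall: Cl₂(g) + 2 K(s) → 2 Cl⁻(aq) + 2 K⁺(aq)
Q = [Cl⁻]^2·[K⁺]^2 / (P(Cl₂)); log Q = -5.149.
E = E° − (0.0592/n) log Q = +4.31 − (0.0592/2)(-5.149) = +4.462 V.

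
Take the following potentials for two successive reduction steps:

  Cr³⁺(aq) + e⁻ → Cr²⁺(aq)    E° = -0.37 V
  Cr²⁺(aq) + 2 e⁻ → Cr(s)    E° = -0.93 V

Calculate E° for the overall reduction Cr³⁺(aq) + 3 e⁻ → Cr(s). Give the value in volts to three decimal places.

Since ΔG° = −nFE° is additive over sequential reductions, n₃E°₃ = n₁E°₁ + n₂E°₂.
E°₃ = (1×-0.37 + 2×-0.93) / 3 = (-2.230) / 3 = -0.743 V.

-0.743 V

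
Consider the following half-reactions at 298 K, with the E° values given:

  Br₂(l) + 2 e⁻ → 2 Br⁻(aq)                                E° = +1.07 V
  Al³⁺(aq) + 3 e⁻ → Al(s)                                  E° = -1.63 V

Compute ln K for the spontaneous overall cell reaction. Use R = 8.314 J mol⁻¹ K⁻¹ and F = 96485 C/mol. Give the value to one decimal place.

630.9

Cathode: Br₂/Br⁻; anode: Al³⁺/Al. E°cell = (+1.07) − (-1.63) = +2.70 V, with n = 6.
ΔG° = −nFE° = −RT ln K, so ln K = nFE°/(RT) = (6)(96485)(+2.70) / ((8.314)(298)) = 630.883.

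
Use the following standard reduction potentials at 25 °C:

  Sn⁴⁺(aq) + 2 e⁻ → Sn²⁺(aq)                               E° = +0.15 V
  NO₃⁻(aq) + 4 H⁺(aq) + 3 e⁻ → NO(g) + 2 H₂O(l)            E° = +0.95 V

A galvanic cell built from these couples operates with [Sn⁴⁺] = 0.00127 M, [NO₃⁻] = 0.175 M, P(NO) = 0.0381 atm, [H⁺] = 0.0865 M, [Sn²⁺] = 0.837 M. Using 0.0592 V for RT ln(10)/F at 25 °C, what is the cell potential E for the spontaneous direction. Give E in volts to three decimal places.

NO₃⁻/NO is the cathode (higher E°), Sn⁴⁺/Sn²⁺ the anode: E°cell = +0.95 − (+0.15) = +0.80 V, n = 6.
Overall: 2 NO₃⁻(aq) + 8 H⁺(aq) + 3 Sn²⁺(aq) → 2 NO(g) + 4 H₂O(l) + 3 Sn⁴⁺(aq)
Q = P(NO)^2·[Sn⁴⁺]^3 / ([NO₃⁻]^2·[H⁺]^8·[Sn²⁺]^3); log Q = -1.277.
E = E° − (0.0592/n) log Q = +0.80 − (0.0592/6)(-1.277) = +0.813 V.

+0.813 V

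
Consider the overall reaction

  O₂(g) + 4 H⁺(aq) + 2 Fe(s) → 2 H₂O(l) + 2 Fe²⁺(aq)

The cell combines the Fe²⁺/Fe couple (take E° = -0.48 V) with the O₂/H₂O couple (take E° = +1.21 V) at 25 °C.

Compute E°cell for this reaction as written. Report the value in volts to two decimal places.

+1.69 V

The O₂/H₂O couple has the higher reduction potential, so it is the cathode; Fe²⁺/Fe is oxidised at the anode.
E°cell = E°(cathode) − E°(anode) = (+1.21) − (-0.48) = +1.69 V.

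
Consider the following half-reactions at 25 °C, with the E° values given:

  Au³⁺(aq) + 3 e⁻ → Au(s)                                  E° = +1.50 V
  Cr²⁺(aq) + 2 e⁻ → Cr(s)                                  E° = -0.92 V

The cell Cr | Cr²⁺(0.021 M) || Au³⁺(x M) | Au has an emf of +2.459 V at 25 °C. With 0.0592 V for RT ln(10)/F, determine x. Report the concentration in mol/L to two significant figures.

0.29 M

Au³⁺/Au is the cathode, Cr²⁺/Cr the anode: E°cell = +2.42 V, n = 6.
Overall reaction: 2 Au³⁺(aq) + 3 Cr(s) → 2 Au(s) + 3 Cr²⁺(aq); Q = [Cr²⁺]^3/[Au³⁺]^2.
From E = E° − (0.0592/n) log Q: log Q = (E° − E)·n/0.0592 = (+2.42 − (+2.459))·6/0.0592 = -3.9527.
So 2·log[Au³⁺] = 3·log(0.021) − log Q = -5.0333 − (-3.9527) = -1.0806; log[Au³⁺] = -1.0806 / 2 = -0.5403; [Au³⁺] = 10^(-0.5403) ≈ 0.29 M.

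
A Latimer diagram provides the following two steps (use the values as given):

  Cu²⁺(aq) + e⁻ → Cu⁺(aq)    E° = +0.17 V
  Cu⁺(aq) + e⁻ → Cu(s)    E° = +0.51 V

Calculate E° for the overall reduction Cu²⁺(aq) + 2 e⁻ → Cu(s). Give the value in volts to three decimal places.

Since ΔG° = −nFE° is additive over sequential reductions, n₃E°₃ = n₁E°₁ + n₂E°₂.
E°₃ = (1×+0.17 + 1×+0.51) / 2 = (+0.680) / 2 = +0.340 V.

+0.340 V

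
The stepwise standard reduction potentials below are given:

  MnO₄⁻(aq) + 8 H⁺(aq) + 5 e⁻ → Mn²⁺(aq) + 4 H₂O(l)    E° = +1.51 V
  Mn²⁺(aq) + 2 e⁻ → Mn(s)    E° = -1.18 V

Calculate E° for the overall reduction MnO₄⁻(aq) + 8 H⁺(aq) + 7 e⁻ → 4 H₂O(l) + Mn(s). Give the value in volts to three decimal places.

+0.741 V

Since ΔG° = −nFE° is additive over sequential reductions, n₃E°₃ = n₁E°₁ + n₂E°₂.
E°₃ = (5×+1.51 + 2×-1.18) / 7 = (+5.190) / 7 = +0.741 V.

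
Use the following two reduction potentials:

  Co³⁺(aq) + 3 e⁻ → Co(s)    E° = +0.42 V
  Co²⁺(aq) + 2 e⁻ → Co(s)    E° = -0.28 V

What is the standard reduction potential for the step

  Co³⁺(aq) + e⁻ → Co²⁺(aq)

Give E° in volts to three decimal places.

Sequential free energies add, so n₃E°₃ = n₁E°₁ + n₂E°₂.
With n₃ = 3, and the known step contributing 2×(-0.28) V, the unknown satisfies 1·E° = 3×(+0.42) − 2×(-0.28) = +1.820.
E° = +1.820 / 1 = +1.820 V.

+1.820 V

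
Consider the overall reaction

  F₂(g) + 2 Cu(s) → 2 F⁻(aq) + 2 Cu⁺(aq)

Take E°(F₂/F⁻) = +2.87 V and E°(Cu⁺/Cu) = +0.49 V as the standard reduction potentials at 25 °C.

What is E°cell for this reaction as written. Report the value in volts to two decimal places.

+2.38 V

The F₂/F⁻ couple has the higher reduction potential, so it is the cathode; Cu⁺/Cu is oxidised at the anode.
E°cell = E°(cathode) − E°(anode) = (+2.87) − (+0.49) = +2.38 V.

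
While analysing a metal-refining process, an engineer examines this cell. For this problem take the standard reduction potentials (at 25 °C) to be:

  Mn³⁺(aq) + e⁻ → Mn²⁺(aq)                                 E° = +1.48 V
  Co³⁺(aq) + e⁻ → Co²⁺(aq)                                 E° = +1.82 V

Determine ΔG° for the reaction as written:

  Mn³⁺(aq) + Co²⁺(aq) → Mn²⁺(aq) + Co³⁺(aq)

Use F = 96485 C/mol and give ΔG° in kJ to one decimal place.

As written, Mn³⁺/Mn²⁺ is reduced (cathode) and Co³⁺/Co²⁺ is oxidised (anode), so E°cell = (+1.48) − (+1.82) = -0.34 V.
Balancing electrons gives n = 1.
ΔG° = −nFE° = −(1)(96485)(-0.34) = 32,805 J = +32.8 kJ.

+32.8 kJ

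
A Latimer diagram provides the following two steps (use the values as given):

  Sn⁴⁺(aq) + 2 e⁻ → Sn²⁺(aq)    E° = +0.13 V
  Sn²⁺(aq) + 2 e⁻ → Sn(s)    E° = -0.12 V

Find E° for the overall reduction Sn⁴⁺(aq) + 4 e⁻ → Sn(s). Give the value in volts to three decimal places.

Standard free energies of sequential steps add: ΔG°₃ = ΔG°₁ + ΔG°₂, so n₃E°₃ = n₁E°₁ + n₂E°₂.
E°₃ = (2×+0.13 + 2×-0.12) / 4 = (+0.020) / 4 = +0.005 V.

+0.005 V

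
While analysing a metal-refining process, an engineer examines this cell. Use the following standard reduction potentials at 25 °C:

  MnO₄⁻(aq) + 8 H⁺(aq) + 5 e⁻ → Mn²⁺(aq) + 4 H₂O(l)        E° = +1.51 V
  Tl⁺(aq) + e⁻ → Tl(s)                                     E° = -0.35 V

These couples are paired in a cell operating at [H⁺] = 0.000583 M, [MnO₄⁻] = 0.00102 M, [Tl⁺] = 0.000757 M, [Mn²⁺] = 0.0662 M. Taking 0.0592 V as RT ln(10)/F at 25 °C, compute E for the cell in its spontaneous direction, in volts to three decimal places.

+1.717 V

MnO₄⁻/Mn²⁺ is the cathode (higher E°), Tl⁺/Tl the anode: E°cell = +1.51 − (-0.35) = +1.86 V, n = 5.
Overall: MnO₄⁻(aq) + 8 H⁺(aq) + 5 Tl(s) → Mn²⁺(aq) + 4 H₂O(l) + 5 Tl⁺(aq)
Q = [Mn²⁺]·[Tl⁺]^5 / ([MnO₄⁻]·[H⁺]^8); log Q = 12.082.
E = E° − (0.0592/n) log Q = +1.86 − (0.0592/5)(12.082) = +1.717 V.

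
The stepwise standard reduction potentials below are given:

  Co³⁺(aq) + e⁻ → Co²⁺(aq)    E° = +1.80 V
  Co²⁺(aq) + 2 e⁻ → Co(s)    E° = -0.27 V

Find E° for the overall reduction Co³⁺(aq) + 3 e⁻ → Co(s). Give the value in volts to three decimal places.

+0.420 V

Standard free energies of sequential steps add: ΔG°₃ = ΔG°₁ + ΔG°₂, so n₃E°₃ = n₁E°₁ + n₂E°₂.
E°₃ = (1×+1.80 + 2×-0.27) / 3 = (+1.260) / 3 = +0.420 V.
Simply averaging or adding the two E° values would be wrong; the electron-weighted sum is required.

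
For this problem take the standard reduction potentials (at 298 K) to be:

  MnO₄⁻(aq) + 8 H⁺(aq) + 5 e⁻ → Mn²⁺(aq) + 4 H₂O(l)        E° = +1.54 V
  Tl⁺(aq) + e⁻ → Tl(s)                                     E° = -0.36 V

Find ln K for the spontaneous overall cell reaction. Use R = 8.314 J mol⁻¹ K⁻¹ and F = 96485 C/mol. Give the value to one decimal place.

370.0

Cathode: MnO₄⁻/Mn²⁺; anode: Tl⁺/Tl. E°cell = (+1.54) − (-0.36) = +1.90 V, with n = 5.
ΔG° = −nFE° = −RT ln K, so ln K = nFE°/(RT) = (5)(96485)(+1.90) / ((8.314)(298)) = 369.962.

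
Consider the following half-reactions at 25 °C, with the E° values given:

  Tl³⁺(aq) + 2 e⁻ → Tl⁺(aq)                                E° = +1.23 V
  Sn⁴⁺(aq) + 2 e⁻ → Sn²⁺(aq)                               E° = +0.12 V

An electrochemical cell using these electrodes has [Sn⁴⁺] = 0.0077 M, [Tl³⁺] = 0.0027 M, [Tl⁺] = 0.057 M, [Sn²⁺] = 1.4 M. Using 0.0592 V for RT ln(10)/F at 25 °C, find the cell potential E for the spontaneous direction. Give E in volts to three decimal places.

+1.138 V

Tl³⁺/Tl⁺ is the cathode (higher E°), Sn⁴⁺/Sn²⁺ the anode: E°cell = +1.23 − (+0.12) = +1.11 V, n = 2.
Overall: Tl³⁺(aq) + Sn²⁺(aq) → Tl⁺(aq) + Sn⁴⁺(aq)
Q = [Tl⁺]·[Sn⁴⁺] / ([Tl³⁺]·[Sn²⁺]); log Q = -0.935.
E = E° − (0.0592/n) log Q = +1.11 − (0.0592/2)(-0.935) = +1.138 V.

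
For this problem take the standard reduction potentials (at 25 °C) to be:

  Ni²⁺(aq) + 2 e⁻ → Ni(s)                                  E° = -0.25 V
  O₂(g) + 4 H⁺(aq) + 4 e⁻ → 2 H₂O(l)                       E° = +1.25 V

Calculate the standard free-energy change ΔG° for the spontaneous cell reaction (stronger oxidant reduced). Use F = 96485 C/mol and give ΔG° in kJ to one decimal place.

-578.9 kJ

O₂/H₂O (E° = +1.25 V) is the cathode; Ni²⁺/Ni (E° = -0.25 V) is the anode, so E°cell = +1.50 V.
Balancing electrons gives n = 4 (lcm of 4 and 2).
ΔG° = −nFE° = −(4)(96485)(+1.50) = -578,910 J = -578.9 kJ.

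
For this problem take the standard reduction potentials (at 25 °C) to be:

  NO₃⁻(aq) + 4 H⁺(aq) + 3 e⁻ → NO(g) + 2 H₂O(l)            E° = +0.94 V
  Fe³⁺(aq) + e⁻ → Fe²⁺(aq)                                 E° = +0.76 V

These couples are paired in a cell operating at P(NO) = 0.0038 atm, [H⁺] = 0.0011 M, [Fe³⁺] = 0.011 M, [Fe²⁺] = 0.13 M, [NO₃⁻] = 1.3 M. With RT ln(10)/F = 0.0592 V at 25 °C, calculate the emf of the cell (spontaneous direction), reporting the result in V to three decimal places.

NO₃⁻/NO is the cathode (higher E°), Fe³⁺/Fe²⁺ the anode: E°cell = +0.94 − (+0.76) = +0.18 V, n = 3.
Overall: NO₃⁻(aq) + 4 H⁺(aq) + 3 Fe²⁺(aq) → NO(g) + 2 H₂O(l) + 3 Fe³⁺(aq)
Q = P(NO)·[Fe³⁺]^3 / ([NO₃⁻]·[H⁺]^4·[Fe²⁺]^3); log Q = 6.083.
E = E° − (0.0592/n) log Q = +0.18 − (0.0592/3)(6.083) = +0.060 V.

+0.060 V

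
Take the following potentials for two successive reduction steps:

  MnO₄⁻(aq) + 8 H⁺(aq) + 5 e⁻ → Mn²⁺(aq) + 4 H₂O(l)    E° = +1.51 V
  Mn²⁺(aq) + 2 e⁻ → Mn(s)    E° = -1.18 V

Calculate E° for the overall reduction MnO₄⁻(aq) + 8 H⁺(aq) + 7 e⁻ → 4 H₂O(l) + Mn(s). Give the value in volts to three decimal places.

Adding the free-energy changes (−nFE°) of the two steps gives −n₃FE°₃ = −n₁FE°₁ − n₂FE°₂.
E°₃ = (5×+1.51 + 2×-1.18) / 7 = (+5.190) / 7 = +0.741 V.
Simply averaging or adding the two E° values would be wrong; the electron-weighted sum is required.

+0.741 V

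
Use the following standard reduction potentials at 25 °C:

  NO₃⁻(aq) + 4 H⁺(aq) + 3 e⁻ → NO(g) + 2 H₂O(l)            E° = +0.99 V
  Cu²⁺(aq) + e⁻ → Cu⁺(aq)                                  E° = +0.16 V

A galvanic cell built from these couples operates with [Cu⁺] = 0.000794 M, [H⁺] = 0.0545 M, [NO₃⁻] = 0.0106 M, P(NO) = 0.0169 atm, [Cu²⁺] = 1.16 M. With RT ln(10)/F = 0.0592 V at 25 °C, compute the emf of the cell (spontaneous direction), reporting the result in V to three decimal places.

NO₃⁻/NO is the cathode (higher E°), Cu²⁺/Cu⁺ the anode: E°cell = +0.99 − (+0.16) = +0.83 V, n = 3.
Overall: NO₃⁻(aq) + 4 H⁺(aq) + 3 Cu⁺(aq) → NO(g) + 2 H₂O(l) + 3 Cu²⁺(aq)
Q = P(NO)·[Cu²⁺]^3 / ([NO₃⁻]·[H⁺]^4·[Cu⁺]^3); log Q = 14.751.
E = E° − (0.0592/n) log Q = +0.83 − (0.0592/3)(14.751) = +0.539 V.

+0.539 V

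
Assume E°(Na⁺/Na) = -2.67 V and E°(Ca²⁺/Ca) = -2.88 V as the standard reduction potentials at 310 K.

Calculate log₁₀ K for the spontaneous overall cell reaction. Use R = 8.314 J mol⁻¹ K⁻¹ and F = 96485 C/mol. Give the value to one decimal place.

6.8

Cathode: Na⁺/Na; anode: Ca²⁺/Ca. E°cell = (-2.67) − (-2.88) = +0.21 V, with n = 2.
ΔG° = −nFE° = −RT ln K, so ln K = nFE°/(RT) = (2)(96485)(+0.21) / ((8.314)(310)) = 15.723.
log₁₀ K = 15.723 / ln 10 = 6.8.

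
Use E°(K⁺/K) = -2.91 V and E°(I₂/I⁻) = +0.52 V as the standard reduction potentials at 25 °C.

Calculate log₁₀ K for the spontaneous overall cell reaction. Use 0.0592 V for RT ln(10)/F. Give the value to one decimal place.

115.9

Cathode: I₂/I⁻; anode: K⁺/K. E°cell = +3.43 V, n = 2.
log K = nE°cell / 0.0592 = (2)(+3.43) / 0.0592 = 115.9.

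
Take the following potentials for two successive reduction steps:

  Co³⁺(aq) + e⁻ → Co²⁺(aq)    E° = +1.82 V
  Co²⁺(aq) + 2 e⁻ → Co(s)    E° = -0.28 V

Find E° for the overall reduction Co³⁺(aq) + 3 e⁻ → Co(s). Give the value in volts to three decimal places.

+0.420 V

Standard free energies of sequential steps add: ΔG°₃ = ΔG°₁ + ΔG°₂, so n₃E°₃ = n₁E°₁ + n₂E°₂.
E°₃ = (1×+1.82 + 2×-0.28) / 3 = (+1.260) / 3 = +0.420 V.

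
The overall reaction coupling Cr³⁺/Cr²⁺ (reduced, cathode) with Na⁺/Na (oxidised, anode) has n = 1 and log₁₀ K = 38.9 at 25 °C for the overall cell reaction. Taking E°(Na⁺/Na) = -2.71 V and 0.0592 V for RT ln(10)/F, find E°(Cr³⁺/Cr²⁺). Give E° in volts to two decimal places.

-0.41 V

E°cell = (0.0592/n)·log K = (0.0592/1)(38.9) = +2.303 V.
Since Cr³⁺/Cr²⁺ is the cathode and Na⁺/Na the anode, E°cell = E°(Cr³⁺/Cr²⁺) − E°(Na⁺/Na).
So E°(Cr³⁺/Cr²⁺) = E°cell + E°(Na⁺/Na) = +2.303 + (-2.71) = -0.41 V.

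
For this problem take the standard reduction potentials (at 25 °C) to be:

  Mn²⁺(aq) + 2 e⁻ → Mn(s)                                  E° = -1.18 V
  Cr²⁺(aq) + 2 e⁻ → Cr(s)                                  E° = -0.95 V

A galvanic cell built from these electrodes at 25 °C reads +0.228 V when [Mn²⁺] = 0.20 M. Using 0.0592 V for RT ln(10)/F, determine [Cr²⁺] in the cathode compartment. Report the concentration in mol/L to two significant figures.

0.17 M

Cr²⁺/Cr is the cathode, Mn²⁺/Mn the anode: E°cell = +0.23 V, n = 2.
Overall reaction: Cr²⁺(aq) + Mn(s) → Cr(s) + Mn²⁺(aq); Q = [Mn²⁺]^1/[Cr²⁺]^1.
From E = E° − (0.0592/n) log Q: log Q = (E° − E)·n/0.0592 = (+0.23 − (+0.228))·2/0.0592 = 0.0676.
So 1·log[Cr²⁺] = 1·log(0.2) − log Q = -0.6990 − (0.0676) = -0.7666; [Cr²⁺] = 10^(-0.7666) ≈ 0.17 M.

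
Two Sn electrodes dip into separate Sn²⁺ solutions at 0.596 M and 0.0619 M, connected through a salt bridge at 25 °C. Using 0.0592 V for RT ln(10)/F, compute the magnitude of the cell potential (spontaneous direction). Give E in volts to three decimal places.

For a concentration cell E°cell = 0. The 0.596 M side is the cathode (reduction is favoured where [Sn²⁺] is higher).
With n = 2, E = −(0.0592/2) log([Sn²⁺]ₐₙ/[Sn²⁺]꜀ₐₜ) = −(0.0592/2) log(0.0619/0.596) = −(0.0592/2)(-0.984) = +0.029 V.

+0.029 V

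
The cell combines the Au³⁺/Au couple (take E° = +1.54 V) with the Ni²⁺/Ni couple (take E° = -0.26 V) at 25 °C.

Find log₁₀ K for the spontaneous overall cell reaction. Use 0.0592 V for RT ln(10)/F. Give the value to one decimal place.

Cathode: Au³⁺/Au; anode: Ni²⁺/Ni. E°cell = +1.80 V, n = 6.
log K = nE°cell / 0.0592 = (6)(+1.80) / 0.0592 = 182.4.

182.4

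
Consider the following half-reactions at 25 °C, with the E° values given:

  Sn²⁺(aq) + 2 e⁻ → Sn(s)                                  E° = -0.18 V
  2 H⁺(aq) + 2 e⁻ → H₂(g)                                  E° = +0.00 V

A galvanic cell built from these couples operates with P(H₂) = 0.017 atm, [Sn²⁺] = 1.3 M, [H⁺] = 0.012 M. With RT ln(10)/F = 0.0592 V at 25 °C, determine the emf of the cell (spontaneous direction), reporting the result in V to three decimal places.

H⁺/H₂ is the cathode (higher E°), Sn²⁺/Sn the anode: E°cell = +0.00 − (-0.18) = +0.18 V, n = 2.
Overall: 2 H⁺(aq) + Sn(s) → H₂(g) + Sn²⁺(aq)
Q = P(H₂)·[Sn²⁺] / ([H⁺]^2); log Q = 2.186.
E = E° − (0.0592/n) log Q = +0.18 − (0.0592/2)(2.186) = +0.115 V.

+0.115 V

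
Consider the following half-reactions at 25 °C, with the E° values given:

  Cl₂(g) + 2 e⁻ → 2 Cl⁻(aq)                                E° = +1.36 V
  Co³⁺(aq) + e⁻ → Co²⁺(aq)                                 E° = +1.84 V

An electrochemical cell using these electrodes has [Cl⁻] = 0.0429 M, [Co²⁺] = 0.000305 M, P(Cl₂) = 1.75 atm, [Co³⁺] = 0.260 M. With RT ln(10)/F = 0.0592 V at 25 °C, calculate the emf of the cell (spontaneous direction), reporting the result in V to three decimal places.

+0.565 V

Co³⁺/Co²⁺ is the cathode (higher E°), Cl₂/Cl⁻ the anode: E°cell = +1.84 − (+1.36) = +0.48 V, n = 2.
Overall: 2 Co³⁺(aq) + 2 Cl⁻(aq) → 2 Co²⁺(aq) + Cl₂(g)
Q = [Co²⁺]^2·P(Cl₂) / ([Co³⁺]^2·[Cl⁻]^2); log Q = -2.883.
E = E° − (0.0592/n) log Q = +0.48 − (0.0592/2)(-2.883) = +0.565 V.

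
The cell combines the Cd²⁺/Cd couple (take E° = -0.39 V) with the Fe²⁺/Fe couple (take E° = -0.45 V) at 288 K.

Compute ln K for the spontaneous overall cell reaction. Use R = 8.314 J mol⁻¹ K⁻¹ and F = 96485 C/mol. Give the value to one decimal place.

Cathode: Cd²⁺/Cd; anode: Fe²⁺/Fe. E°cell = (-0.39) − (-0.45) = +0.06 V, with n = 2.
ΔG° = −nFE° = −RT ln K, so ln K = nFE°/(RT) = (2)(96485)(+0.06) / ((8.314)(288)) = 4.835.

4.8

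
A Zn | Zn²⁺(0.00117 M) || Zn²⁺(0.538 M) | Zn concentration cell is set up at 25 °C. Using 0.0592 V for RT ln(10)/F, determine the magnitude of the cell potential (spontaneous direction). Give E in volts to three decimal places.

For a concentration cell E°cell = 0. The 0.538 M side is the cathode (reduction is favoured where [Zn²⁺] is higher).
With n = 2, E = −(0.0592/2) log([Zn²⁺]ₐₙ/[Zn²⁺]꜀ₐₜ) = −(0.0592/2) log(0.00117/0.538) = −(0.0592/2)(-2.663) = +0.079 V.

+0.079 V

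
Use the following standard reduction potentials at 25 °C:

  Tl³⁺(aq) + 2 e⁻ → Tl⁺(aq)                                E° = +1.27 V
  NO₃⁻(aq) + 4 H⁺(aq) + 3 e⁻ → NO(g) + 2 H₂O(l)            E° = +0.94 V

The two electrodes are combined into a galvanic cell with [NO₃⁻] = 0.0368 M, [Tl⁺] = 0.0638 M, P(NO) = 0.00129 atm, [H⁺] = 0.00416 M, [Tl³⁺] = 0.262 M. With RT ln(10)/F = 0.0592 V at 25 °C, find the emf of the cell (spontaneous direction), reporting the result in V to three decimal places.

Tl³⁺/Tl⁺ is the cathode (higher E°), NO₃⁻/NO the anode: E°cell = +1.27 − (+0.94) = +0.33 V, n = 6.
Overall: 3 Tl³⁺(aq) + 2 NO(g) + 4 H₂O(l) → 3 Tl⁺(aq) + 2 NO₃⁻(aq) + 8 H⁺(aq)
Q = [Tl⁺]^3·[NO₃⁻]^2·[H⁺]^8 / ([Tl³⁺]^3·P(NO)^2); log Q = -17.977.
E = E° − (0.0592/n) log Q = +0.33 − (0.0592/6)(-17.977) = +0.507 V.

+0.507 V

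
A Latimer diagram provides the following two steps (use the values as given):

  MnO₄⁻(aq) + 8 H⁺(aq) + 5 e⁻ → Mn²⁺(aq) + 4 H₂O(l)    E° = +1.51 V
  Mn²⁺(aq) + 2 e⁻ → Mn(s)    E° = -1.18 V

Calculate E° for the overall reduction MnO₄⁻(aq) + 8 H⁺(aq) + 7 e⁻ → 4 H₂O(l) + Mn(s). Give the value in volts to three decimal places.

+0.741 V

Adding the free-energy changes (−nFE°) of the two steps gives −n₃FE°₃ = −n₁FE°₁ − n₂FE°₂.
E°₃ = (5×+1.51 + 2×-1.18) / 7 = (+5.190) / 7 = +0.741 V.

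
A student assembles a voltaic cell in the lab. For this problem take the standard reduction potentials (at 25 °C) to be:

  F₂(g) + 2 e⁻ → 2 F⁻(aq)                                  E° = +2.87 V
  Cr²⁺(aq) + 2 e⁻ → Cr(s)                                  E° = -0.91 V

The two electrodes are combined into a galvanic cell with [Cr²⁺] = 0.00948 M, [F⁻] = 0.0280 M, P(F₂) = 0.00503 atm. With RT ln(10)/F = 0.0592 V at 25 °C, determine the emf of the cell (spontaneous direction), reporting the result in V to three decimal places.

F₂/F⁻ is the cathode (higher E°), Cr²⁺/Cr the anode: E°cell = +2.87 − (-0.91) = +3.78 V, n = 2.
Overall: F₂(g) + Cr(s) → 2 F⁻(aq) + Cr²⁺(aq)
Q = [F⁻]^2·[Cr²⁺] / (P(F₂)); log Q = -2.830.
E = E° − (0.0592/n) log Q = +3.78 − (0.0592/2)(-2.830) = +3.864 V.

+3.864 V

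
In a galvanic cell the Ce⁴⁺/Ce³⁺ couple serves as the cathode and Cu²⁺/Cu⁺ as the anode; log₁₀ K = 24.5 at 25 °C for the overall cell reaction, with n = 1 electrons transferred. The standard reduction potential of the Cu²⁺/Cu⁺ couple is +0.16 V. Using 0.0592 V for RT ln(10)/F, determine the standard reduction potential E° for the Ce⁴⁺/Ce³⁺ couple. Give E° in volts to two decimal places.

E°cell = (0.0592/n)·log K = (0.0592/1)(24.5) = +1.450 V.
Since Ce⁴⁺/Ce³⁺ is the cathode and Cu²⁺/Cu⁺ the anode, E°cell = E°(Ce⁴⁺/Ce³⁺) − E°(Cu²⁺/Cu⁺).
So E°(Ce⁴⁺/Ce³⁺) = E°cell + E°(Cu²⁺/Cu⁺) = +1.450 + (+0.16) = +1.61 V.

+1.61 V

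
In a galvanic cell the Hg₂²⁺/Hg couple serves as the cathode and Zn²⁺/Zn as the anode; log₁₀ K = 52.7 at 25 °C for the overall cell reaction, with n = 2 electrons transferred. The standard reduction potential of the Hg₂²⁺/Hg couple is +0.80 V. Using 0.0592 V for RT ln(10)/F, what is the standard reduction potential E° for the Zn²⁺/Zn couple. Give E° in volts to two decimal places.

E°cell = (0.0592/n)·log K = (0.0592/2)(52.7) = +1.560 V.
Since Hg₂²⁺/Hg is the cathode and Zn²⁺/Zn the anode, E°cell = E°(Hg₂²⁺/Hg) − E°(Zn²⁺/Zn).
So E°(Zn²⁺/Zn) = E°(Hg₂²⁺/Hg) − E°cell = (+0.80) − (+1.560) = -0.76 V.

-0.76 V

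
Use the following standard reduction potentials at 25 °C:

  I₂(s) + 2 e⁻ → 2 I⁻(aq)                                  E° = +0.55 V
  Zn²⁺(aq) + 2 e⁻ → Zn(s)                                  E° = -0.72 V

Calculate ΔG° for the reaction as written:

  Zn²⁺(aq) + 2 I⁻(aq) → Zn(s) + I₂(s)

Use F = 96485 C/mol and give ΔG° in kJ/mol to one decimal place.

As written, Zn²⁺/Zn is reduced (cathode) and I₂/I⁻ is oxidised (anode), so E°cell = (-0.72) − (+0.55) = -1.27 V.
Balancing electrons gives n = 2.
ΔG° = −nFE° = −(2)(96485)(-1.27) = 245,072 J = +245.1 kJ/mol.

+245.1 kJ/mol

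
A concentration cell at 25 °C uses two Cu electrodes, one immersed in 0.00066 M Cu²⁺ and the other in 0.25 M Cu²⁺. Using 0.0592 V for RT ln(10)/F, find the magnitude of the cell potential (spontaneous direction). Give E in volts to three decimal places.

For a concentration cell E°cell = 0. The 0.25 M side is the cathode (reduction is favoured where [Cu²⁺] is higher).
With n = 2, E = −(0.0592/2) log([Cu²⁺]ₐₙ/[Cu²⁺]꜀ₐₜ) = −(0.0592/2) log(0.00066/0.25) = −(0.0592/2)(-2.578) = +0.076 V.

+0.076 V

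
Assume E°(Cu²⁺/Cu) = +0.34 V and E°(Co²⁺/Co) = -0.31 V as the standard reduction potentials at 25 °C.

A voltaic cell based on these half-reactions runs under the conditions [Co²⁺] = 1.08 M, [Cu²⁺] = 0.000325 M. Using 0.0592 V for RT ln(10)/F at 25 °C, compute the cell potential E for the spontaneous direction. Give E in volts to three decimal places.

Cu²⁺/Cu is the cathode (higher E°), Co²⁺/Co the anode: E°cell = +0.34 − (-0.31) = +0.65 V, n = 2.
Overall: Cu²⁺(aq) + Co(s) → Cu(s) + Co²⁺(aq)
Q = [Co²⁺] / ([Cu²⁺]); log Q = 3.522.
E = E° − (0.0592/n) log Q = +0.65 − (0.0592/2)(3.522) = +0.546 V.

+0.546 V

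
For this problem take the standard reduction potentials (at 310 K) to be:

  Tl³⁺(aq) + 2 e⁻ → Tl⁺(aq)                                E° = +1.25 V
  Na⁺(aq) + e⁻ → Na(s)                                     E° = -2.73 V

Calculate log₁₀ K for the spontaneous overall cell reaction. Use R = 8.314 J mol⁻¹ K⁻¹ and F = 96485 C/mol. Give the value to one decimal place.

129.4

Cathode: Tl³⁺/Tl⁺; anode: Na⁺/Na. E°cell = (+1.25) − (-2.73) = +3.98 V, with n = 2.
ΔG° = −nFE° = −RT ln K, so ln K = nFE°/(RT) = (2)(96485)(+3.98) / ((8.314)(310)) = 297.990.
log₁₀ K = 297.990 / ln 10 = 129.4.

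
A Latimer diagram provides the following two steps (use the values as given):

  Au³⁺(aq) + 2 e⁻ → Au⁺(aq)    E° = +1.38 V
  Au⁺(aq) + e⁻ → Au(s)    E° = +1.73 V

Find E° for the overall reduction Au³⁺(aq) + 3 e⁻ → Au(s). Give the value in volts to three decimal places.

+1.497 V

Since ΔG° = −nFE° is additive over sequential reductions, n₃E°₃ = n₁E°₁ + n₂E°₂.
E°₃ = (2×+1.38 + 1×+1.73) / 3 = (+4.490) / 3 = +1.497 V.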